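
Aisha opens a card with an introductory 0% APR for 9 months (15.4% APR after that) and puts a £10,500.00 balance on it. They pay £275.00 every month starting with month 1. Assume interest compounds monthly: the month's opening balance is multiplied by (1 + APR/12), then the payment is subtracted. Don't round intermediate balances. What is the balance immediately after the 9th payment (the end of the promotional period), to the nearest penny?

£8,025.00

Promo months 1–9 at r₀ = 0%/12 = 0; months 10+ at r₁ = 15.4%/12 = 0.0128333.
After month 9 (no interest yet): B = £10,500.00 − 9·£275.00 = £8,025.00.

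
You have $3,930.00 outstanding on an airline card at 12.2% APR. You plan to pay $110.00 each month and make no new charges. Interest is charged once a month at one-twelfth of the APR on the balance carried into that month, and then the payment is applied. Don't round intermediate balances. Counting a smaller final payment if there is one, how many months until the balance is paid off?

45 payments

Monthly rate r = 12.2%/12 = 1.01667% = 0.0101667.
Recurrence: B ← B·(1+r) − $110.00.
Month 1: interest $39.95; balance after payment $3,859.95.
Month 2: interest $39.24; balance after payment $3,789.20.
Closed form: n = −ln(1 − rB₀/P)/ln(1+r) = −ln(0.63677)/ln(1.01017) ≈ 44.620, so the balance reaches zero during payment 45.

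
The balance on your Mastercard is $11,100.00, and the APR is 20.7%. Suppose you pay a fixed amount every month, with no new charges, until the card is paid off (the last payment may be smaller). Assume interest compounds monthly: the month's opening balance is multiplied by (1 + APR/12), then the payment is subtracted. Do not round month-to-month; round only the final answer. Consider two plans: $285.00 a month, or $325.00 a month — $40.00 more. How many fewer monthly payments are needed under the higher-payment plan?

Monthly rate r = 20.7%/12 = 1.725% = 0.01725.
At $285.00/mo: n = ⌈−ln(1 − rB₀/P)/ln(1+r)⌉ = 66 payments (last $43.16); total interest = total paid − $11,100.00 = $7,468.16.
At $325.00/mo: 53 payments (last $3.55); total interest $5,803.55.
Payments saved = 66 − 53 = 13.

13 fewer payments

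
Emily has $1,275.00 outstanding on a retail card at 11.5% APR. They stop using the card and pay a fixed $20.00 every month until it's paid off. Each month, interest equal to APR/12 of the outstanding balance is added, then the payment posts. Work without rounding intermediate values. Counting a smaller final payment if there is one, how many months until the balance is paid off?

99 months

Monthly rate r = 11.5%/12 = 0.958333% = 0.00958333.
Recurrence: B ← B·(1+r) − $20.00.
Month 1: interest $12.22; balance after payment $1,267.22.
Month 2: interest $12.14; balance after payment $1,259.36.
Closed form: n = −ln(1 − rB₀/P)/ln(1+r) = −ln(0.38906)/ln(1.00958) ≈ 98.977, so the balance reaches zero during payment 99.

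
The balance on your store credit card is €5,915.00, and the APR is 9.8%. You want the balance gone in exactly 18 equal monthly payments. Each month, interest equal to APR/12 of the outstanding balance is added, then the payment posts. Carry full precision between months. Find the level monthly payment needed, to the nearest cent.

€354.69

Monthly rate r = 9.8%/12 = 0.816667% = 0.00816667.
Level-payment amortization: P = B₀·r / (1 − (1+r)^(−n)) = 5915.00·0.00816667 / (1 − 1.00817^(−18)).
Denominator 1 − (1+r)^(−18) = 0.136190481.
P = 48.3058 / 0.136190481 ≈ 354.69.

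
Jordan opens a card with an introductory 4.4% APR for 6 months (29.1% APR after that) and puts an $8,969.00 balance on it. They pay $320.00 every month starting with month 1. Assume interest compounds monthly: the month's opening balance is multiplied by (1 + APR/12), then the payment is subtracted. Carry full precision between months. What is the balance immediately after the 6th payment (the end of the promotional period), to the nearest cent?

$7,230.45

Promo months 1–6 at r₀ = 4.4%/12 = 0.00366667; months 7+ at r₁ = 29.1%/12 = 0.02425.
After month 6: iterate B ← B·(1+r₀) − $320.00 for 6 months → $7,230.45.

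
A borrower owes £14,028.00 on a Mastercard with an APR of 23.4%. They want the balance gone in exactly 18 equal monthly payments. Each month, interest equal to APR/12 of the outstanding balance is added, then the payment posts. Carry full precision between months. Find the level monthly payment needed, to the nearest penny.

Monthly rate r = 23.4%/12 = 1.95% = 0.0195.
Level-payment amortization: P = B₀·r / (1 − (1+r)^(−n)) = 14028.00·0.0195 / (1 − 1.0195^(−18)).
Denominator 1 − (1+r)^(−18) = 0.293633884.
P = 273.546 / 0.293633884 ≈ 931.59.

£931.59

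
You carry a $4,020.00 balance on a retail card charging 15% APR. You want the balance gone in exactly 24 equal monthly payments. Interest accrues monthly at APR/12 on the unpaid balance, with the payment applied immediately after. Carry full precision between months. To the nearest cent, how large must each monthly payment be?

Monthly rate r = 15%/12 = 1.25% = 0.0125.
Level-payment amortization: P = B₀·r / (1 − (1+r)^(−n)) = 4020.00·0.0125 / (1 − 1.0125^(−24)).
Denominator 1 − (1+r)^(−24) = 0.257802931.
P = 50.25 / 0.257802931 ≈ 194.92.

$194.92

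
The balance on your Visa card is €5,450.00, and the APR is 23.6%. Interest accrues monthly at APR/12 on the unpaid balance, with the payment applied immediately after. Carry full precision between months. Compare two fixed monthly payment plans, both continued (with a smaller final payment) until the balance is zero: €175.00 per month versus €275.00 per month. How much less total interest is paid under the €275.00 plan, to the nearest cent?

€1,543.93

Monthly rate r = 23.6%/12 = 1.96667% = 0.0196667.
At €175.00/mo: n = ⌈−ln(1 − rB₀/P)/ln(1+r)⌉ = 49 payments (last €118.45); total interest = total paid − €5,450.00 = €3,068.45.
At €275.00/mo: 26 payments (last €99.52); total interest €1,524.52.
Interest saved = €3,068.45 − €1,524.52 = €1,543.93.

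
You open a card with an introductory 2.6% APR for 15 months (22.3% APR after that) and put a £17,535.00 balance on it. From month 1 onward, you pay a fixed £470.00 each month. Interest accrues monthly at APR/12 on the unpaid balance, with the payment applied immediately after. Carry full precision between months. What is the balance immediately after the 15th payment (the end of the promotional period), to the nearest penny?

£10,955.68

Promo months 1–15 at r₀ = 2.6%/12 = 0.00216667; months 16+ at r₁ = 22.3%/12 = 0.0185833.
After month 15: iterate B ← B·(1+r₀) − £470.00 for 15 months → £10,955.68.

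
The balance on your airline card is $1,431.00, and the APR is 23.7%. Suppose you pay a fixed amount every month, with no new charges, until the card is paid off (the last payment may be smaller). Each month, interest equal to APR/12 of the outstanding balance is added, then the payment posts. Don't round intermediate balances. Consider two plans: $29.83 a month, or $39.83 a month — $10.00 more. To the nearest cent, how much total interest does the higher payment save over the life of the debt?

$1,975.18

Monthly rate r = 23.7%/12 = 1.975% = 0.01975.
At $29.83/mo: n = ⌈−ln(1 − rB₀/P)/ln(1+r)⌉ = 151 payments (last $18.75); total interest = total paid − $1,431.00 = $3,062.25.
At $39.83/mo: 64 payments (last $8.78); total interest $1,087.07.
Interest saved = $3,062.25 − $1,087.07 = $1,975.18.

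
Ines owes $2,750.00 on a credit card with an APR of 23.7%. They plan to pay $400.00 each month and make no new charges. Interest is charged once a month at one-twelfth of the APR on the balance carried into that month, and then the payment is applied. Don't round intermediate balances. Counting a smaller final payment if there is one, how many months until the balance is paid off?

8 payments

Monthly rate r = 23.7%/12 = 1.975% = 0.01975.
Recurrence: B ← B·(1+r) − $400.00.
Month 1: interest $54.31; balance after payment $2,404.31.
Month 2: interest $47.49; balance after payment $2,051.80.
Closed form: n = −ln(1 − rB₀/P)/ln(1+r) = −ln(0.86422)/ln(1.01975) ≈ 7.462, so the balance reaches zero during payment 8.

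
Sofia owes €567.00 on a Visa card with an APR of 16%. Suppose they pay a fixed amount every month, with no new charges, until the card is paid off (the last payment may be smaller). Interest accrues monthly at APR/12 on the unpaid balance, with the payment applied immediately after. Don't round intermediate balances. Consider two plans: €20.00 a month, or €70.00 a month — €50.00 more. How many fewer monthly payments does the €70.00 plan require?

27 fewer payments

Monthly rate r = 16%/12 = 1.33333% = 0.0133333.
At €20.00/mo: n = ⌈−ln(1 − rB₀/P)/ln(1+r)⌉ = 36 payments (last €16.98); total interest = total paid − €567.00 = €149.98.
At €70.00/mo: 9 payments (last €44.12); total interest €37.12.
Payments saved = 36 − 9 = 27.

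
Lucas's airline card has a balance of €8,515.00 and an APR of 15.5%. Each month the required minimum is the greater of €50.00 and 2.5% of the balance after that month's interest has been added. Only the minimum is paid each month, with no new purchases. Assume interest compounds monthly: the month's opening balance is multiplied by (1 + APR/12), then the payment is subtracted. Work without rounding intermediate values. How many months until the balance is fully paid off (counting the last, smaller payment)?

173 months

Monthly rate r = 15.5%/12 = 1.29167% = 0.0129167.
While 2.5% of the post-interest balance exceeds €50.00, each month B ← (B·(1+r))·(1 − 0.025), i.e. B shrinks by the factor (1+r)·0.975 = 0.98759.
This holds for months 1–118. Entering month 119 the balance is €1,951.77; 2.5% of the post-interest balance is now below €50.00, so the flat €50.00 minimum applies from here.
From month 119 a fixed €50.00 at rate r clears €1,951.77 in 55 more payments. Total: 118 + 55 = 173 months.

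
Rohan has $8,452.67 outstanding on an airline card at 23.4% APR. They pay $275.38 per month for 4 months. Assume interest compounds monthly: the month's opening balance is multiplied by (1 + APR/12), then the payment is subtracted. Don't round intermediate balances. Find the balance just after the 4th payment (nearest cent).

Monthly rate r = 23.4%/12 = 1.95% = 0.0195.
Each month: B ← B·(1+r) − $275.38.
Month 1: interest $164.83; balance after payment $8,342.12.
Month 2: interest $162.67; balance after payment $8,229.41.
Month 3: interest $160.47; balance after payment $8,114.50.
Month 4: interest $158.23; balance after payment $7,997.35.

$7,997.35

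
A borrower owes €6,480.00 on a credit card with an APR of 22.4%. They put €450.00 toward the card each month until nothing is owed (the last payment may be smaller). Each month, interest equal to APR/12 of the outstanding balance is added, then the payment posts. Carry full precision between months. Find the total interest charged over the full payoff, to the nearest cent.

Monthly rate r = 22.4%/12 = 1.86667% = 0.0186667.
Payoff takes n = ⌈−ln(1 − rB₀/P)/ln(1+r)⌉ = ⌈16.928⌉ = 17 payments; the last is €417.68.
Total paid = 16·€450.00 + €417.68 = €7,617.68.
Total interest = total paid − principal = €7,617.68 − €6,480.00 = €1,137.68.

€1,137.68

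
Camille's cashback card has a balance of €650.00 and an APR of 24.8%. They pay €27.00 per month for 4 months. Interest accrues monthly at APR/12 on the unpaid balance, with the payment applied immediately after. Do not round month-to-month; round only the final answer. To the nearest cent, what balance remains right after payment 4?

Monthly rate r = 24.8%/12 = 2.06667% = 0.0206667.
Each month: B ← B·(1+r) − €27.00.
Month 1: interest €13.43; balance after payment €636.43.
Month 2: interest €13.15; balance after payment €622.59.
Month 3: interest €12.87; balance after payment €608.45.
Month 4: interest €12.57; balance after payment €594.03.

€594.03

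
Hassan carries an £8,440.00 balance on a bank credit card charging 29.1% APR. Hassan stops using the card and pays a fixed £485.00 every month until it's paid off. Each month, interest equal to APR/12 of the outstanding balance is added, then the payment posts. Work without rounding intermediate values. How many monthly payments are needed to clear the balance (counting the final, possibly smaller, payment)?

Monthly rate r = 29.1%/12 = 2.425% = 0.02425.
Recurrence: B ← B·(1+r) − £485.00.
Month 1: interest £204.67; balance after payment £8,159.67.
Month 2: interest £197.87; balance after payment £7,872.54.
Closed form: n = −ln(1 − rB₀/P)/ln(1+r) = −ln(0.578)/ln(1.02425) ≈ 22.878, so the balance reaches zero during payment 23.

23 months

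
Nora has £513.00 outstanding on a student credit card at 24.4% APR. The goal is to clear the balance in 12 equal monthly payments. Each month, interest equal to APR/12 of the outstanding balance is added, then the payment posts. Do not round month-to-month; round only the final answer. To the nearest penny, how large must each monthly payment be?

Monthly rate r = 24.4%/12 = 2.03333% = 0.0203333.
Level-payment amortization: P = B₀·r / (1 − (1+r)^(−n)) = 513.00·0.0203333 / (1 − 1.02033^(−12)).
Denominator 1 − (1+r)^(−12) = 0.214592396.
P = 10.431 / 0.214592396 ≈ 48.61.

£48.61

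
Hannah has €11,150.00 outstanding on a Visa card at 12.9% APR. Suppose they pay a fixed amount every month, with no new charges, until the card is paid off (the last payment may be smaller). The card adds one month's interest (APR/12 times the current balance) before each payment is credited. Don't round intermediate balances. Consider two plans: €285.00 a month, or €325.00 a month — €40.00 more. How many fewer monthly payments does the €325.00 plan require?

8 fewer payments

Monthly rate r = 12.9%/12 = 1.075% = 0.01075.
At €285.00/mo: n = ⌈−ln(1 − rB₀/P)/ln(1+r)⌉ = 52 payments (last €10.36); total interest = total paid − €11,150.00 = €3,395.36.
At €325.00/mo: 44 payments (last €11.05); total interest €2,836.05.
Payments saved = 52 − 44 = 8.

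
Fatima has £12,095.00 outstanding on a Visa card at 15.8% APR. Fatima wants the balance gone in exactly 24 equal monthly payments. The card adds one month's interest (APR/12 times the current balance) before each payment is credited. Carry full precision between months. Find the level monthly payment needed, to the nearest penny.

Monthly rate r = 15.8%/12 = 1.31667% = 0.0131667.
Level-payment amortization: P = B₀·r / (1 − (1+r)^(−n)) = 12095.00·0.0131667 / (1 − 1.01317^(−24)).
Denominator 1 − (1+r)^(−24) = 0.269435495.
P = 159.251 / 0.269435495 ≈ 591.05.

£591.05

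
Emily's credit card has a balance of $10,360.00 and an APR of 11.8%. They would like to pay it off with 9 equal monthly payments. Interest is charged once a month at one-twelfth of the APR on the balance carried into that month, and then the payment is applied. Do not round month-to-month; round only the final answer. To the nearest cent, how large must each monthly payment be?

$1,208.45

Monthly rate r = 11.8%/12 = 0.983333% = 0.00983333.
Level-payment amortization: P = B₀·r / (1 − (1+r)^(−n)) = 10360.00·0.00983333 / (1 − 1.00983^(−9)).
Denominator 1 − (1+r)^(−9) = 0.0843011242.
P = 101.873 / 0.0843011242 ≈ 1208.45.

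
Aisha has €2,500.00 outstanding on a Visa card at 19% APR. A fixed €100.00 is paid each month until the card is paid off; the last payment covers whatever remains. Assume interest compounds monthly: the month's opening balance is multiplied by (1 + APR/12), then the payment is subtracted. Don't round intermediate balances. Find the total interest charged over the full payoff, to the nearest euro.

€708

Monthly rate r = 19%/12 = 1.58333% = 0.0158333.
Payoff takes n = ⌈−ln(1 − rB₀/P)/ln(1+r)⌉ = ⌈32.077⌉ = 33 payments; the last is €7.74.
Total paid = 32·€100.00 + €7.74 = €3,207.74.
Total interest = total paid − principal = €3,207.74 − €2,500.00 = €707.74.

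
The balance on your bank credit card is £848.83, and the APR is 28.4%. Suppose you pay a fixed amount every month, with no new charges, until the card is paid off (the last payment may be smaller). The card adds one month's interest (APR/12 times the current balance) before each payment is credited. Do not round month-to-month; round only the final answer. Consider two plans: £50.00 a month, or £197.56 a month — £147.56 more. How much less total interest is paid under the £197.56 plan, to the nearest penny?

Monthly rate r = 28.4%/12 = 2.36667% = 0.0236667.
At £50.00/mo: n = ⌈−ln(1 − rB₀/P)/ln(1+r)⌉ = 22 payments (last £48.30); total interest = total paid − £848.83 = £249.47.
At £197.56/mo: 5 payments (last £116.03); total interest £57.44.
Interest saved = £249.47 − £57.44 = £192.03.

£192.03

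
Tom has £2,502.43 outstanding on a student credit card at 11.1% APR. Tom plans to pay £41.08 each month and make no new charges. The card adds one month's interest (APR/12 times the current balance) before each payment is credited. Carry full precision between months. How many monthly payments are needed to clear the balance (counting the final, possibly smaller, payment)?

Monthly rate r = 11.1%/12 = 0.925% = 0.00925.
Recurrence: B ← B·(1+r) − £41.08.
Month 1: interest £23.15; balance after payment £2,484.50.
Month 2: interest £22.98; balance after payment £2,466.40.
Closed form: n = −ln(1 − rB₀/P)/ln(1+r) = −ln(0.43653)/ln(1.00925) ≈ 90.025, so the balance reaches zero during payment 91.

91 months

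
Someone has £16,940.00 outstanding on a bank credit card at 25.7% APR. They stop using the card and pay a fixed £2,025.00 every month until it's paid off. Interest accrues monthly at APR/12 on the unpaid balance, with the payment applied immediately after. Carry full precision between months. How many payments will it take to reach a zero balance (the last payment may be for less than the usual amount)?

10 payments

Monthly rate r = 25.7%/12 = 2.14167% = 0.0214167.
Recurrence: B ← B·(1+r) − £2,025.00.
Month 1: interest £362.80; balance after payment £15,277.80.
Month 2: interest £327.20; balance after payment £13,580.00.
Closed form: n = −ln(1 − rB₀/P)/ln(1+r) = −ln(0.82084)/ln(1.02142) ≈ 9.317, so the balance reaches zero during payment 10.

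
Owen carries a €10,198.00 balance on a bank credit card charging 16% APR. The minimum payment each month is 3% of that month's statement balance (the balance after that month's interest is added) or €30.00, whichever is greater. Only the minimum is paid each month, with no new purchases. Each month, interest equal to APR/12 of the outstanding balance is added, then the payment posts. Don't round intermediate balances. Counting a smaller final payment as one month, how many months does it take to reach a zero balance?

180 months

Monthly rate r = 16%/12 = 1.33333% = 0.0133333.
While 3% of the post-interest balance exceeds €30.00, each month B ← (B·(1+r))·(1 − 0.03), i.e. B shrinks by the factor (1+r)·0.97 = 0.98293.
This holds for months 1–136. Entering month 137 the balance is €981.27; 3% of the post-interest balance is now below €30.00, so the flat €30.00 minimum applies from here.
From month 137 a fixed €30.00 at rate r clears €981.27 in 44 more payments. Total: 136 + 44 = 180 months.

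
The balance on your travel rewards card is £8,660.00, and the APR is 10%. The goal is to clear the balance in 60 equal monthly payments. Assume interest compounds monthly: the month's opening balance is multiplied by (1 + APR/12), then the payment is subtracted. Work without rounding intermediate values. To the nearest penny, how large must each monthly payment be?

Monthly rate r = 10%/12 = 0.833333% = 0.00833333.
Level-payment amortization: P = B₀·r / (1 − (1+r)^(−n)) = 8660.00·0.00833333 / (1 − 1.00833^(−60)).
Denominator 1 − (1+r)^(−60) = 0.392211409.
P = 72.1667 / 0.392211409 ≈ 184.00.

£184.00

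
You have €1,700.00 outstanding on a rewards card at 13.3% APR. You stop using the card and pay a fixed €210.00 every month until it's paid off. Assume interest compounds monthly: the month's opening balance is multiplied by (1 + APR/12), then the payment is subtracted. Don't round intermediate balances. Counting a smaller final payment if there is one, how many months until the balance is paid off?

9 months

Monthly rate r = 13.3%/12 = 1.10833% = 0.0110833.
Recurrence: B ← B·(1+r) − €210.00.
Month 1: interest €18.84; balance after payment €1,508.84.
Month 2: interest €16.72; balance after payment €1,315.56.
Closed form: n = −ln(1 − rB₀/P)/ln(1+r) = −ln(0.91028)/ln(1.01108) ≈ 8.529, so the balance reaches zero during payment 9.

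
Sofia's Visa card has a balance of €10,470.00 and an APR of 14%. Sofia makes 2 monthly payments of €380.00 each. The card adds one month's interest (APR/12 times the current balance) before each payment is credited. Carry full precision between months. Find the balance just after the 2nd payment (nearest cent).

€9,951.29

Monthly rate r = 14%/12 = 1.16667% = 0.0116667.
Each month: B ← B·(1+r) − €380.00.
Month 1: interest €122.15; balance after payment €10,212.15.
Month 2: interest €119.14; balance after payment €9,951.29.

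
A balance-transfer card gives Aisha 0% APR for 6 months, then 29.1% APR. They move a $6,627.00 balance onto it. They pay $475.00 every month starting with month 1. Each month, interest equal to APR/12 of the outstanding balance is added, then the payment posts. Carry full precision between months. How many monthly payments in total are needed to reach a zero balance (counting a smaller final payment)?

15 payments

Promo months 1–6 at r₀ = 0%/12 = 0; months 7+ at r₁ = 29.1%/12 = 0.02425.
After month 6 (no interest yet): B = $6,627.00 − 6·$475.00 = $3,777.00.
Then at r₁ with $475.00/mo: n₂ = −ln(1 − r₁·B/P)/ln(1+r₁) ≈ 8.94 → 9 more payments.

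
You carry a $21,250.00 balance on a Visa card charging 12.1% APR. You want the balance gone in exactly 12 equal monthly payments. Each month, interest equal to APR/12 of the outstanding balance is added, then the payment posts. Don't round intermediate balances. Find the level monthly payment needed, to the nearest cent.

Monthly rate r = 12.1%/12 = 1.00833% = 0.0100833.
Level-payment amortization: P = B₀·r / (1 − (1+r)^(−n)) = 21250.00·0.0100833 / (1 − 1.01008^(−12)).
Denominator 1 − (1+r)^(−12) = 0.113428966.
P = 214.271 / 0.113428966 ≈ 1889.03.

$1,889.03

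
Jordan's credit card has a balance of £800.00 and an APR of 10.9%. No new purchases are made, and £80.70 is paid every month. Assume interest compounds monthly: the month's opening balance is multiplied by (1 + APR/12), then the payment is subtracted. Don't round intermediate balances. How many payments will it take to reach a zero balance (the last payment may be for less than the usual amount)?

Monthly rate r = 10.9%/12 = 0.908333% = 0.00908333.
Recurrence: B ← B·(1+r) − £80.70.
Month 1: interest £7.27; balance after payment £726.57.
Month 2: interest £6.60; balance after payment £652.47.
Closed form: n = −ln(1 − rB₀/P)/ln(1+r) = −ln(0.90995)/ln(1.00908) ≈ 10.435, so the balance reaches zero during payment 11.

11 payments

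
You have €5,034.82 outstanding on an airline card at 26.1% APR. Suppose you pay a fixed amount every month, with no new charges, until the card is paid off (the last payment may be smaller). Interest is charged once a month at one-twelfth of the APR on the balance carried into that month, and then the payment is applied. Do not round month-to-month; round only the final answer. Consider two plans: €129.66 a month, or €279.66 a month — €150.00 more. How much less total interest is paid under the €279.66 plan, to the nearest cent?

€4,759.87

Monthly rate r = 26.1%/12 = 2.175% = 0.02175.
At €129.66/mo: n = ⌈−ln(1 − rB₀/P)/ln(1+r)⌉ = 87 payments (last €67.42); total interest = total paid − €5,034.82 = €6,183.36.
At €279.66/mo: 24 payments (last €26.13); total interest €1,423.49.
Interest saved = €6,183.36 − €1,423.49 = €4,759.87.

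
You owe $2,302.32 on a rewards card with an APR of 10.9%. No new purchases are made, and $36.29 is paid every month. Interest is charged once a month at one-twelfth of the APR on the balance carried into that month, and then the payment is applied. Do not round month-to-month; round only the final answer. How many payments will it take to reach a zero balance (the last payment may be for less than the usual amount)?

95 months

Monthly rate r = 10.9%/12 = 0.908333% = 0.00908333.
Recurrence: B ← B·(1+r) − $36.29.
Month 1: interest $20.91; balance after payment $2,286.94.
Month 2: interest $20.77; balance after payment $2,271.43.
Closed form: n = −ln(1 − rB₀/P)/ln(1+r) = −ln(0.42373)/ln(1.00908) ≈ 94.959, so the balance reaches zero during payment 95.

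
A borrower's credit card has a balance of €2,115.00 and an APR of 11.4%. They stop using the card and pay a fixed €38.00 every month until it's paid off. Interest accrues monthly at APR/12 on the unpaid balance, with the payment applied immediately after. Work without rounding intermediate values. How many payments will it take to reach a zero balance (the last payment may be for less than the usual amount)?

80 months

Monthly rate r = 11.4%/12 = 0.95% = 0.0095.
Recurrence: B ← B·(1+r) − €38.00.
Month 1: interest €20.09; balance after payment €2,097.09.
Month 2: interest €19.92; balance after payment €2,079.01.
Closed form: n = −ln(1 − rB₀/P)/ln(1+r) = −ln(0.47125)/ln(1.0095) ≈ 79.572, so the balance reaches zero during payment 80.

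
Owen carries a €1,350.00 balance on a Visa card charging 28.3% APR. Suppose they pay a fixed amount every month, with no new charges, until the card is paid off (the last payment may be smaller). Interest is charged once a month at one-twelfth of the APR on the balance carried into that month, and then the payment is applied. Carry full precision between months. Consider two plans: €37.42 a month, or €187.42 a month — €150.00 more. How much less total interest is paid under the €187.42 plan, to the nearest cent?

€1,557.42

Monthly rate r = 28.3%/12 = 2.35833% = 0.0235833.
At €37.42/mo: n = ⌈−ln(1 − rB₀/P)/ln(1+r)⌉ = 82 payments (last €23.37); total interest = total paid − €1,350.00 = €1,704.39.
At €187.42/mo: 8 payments (last €185.03); total interest €146.97.
Interest saved = €1,704.39 − €146.97 = €1,557.42.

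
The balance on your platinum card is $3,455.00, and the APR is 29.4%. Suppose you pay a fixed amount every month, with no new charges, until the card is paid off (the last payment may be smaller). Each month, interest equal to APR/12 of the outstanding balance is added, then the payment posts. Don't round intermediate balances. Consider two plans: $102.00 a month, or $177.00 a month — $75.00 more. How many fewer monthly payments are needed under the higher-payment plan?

Monthly rate r = 29.4%/12 = 2.45% = 0.0245.
At $102.00/mo: n = ⌈−ln(1 − rB₀/P)/ln(1+r)⌉ = 74 payments (last $18.28); total interest = total paid − $3,455.00 = $4,009.28.
At $177.00/mo: 27 payments (last $155.37); total interest $1,302.37.
Payments saved = 74 − 27 = 47.

47 fewer payments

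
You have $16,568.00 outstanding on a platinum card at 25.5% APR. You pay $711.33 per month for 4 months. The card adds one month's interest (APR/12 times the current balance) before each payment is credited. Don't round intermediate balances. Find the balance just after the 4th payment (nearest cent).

$15,084.50

Monthly rate r = 25.5%/12 = 2.125% = 0.02125.
Each month: B ← B·(1+r) − $711.33.
Month 1: interest $352.07; balance after payment $16,208.74.
Month 2: interest $344.44; balance after payment $15,841.85.
Month 3: interest $336.64; balance after payment $15,467.15.
Month 4: interest $328.68; balance after payment $15,084.50.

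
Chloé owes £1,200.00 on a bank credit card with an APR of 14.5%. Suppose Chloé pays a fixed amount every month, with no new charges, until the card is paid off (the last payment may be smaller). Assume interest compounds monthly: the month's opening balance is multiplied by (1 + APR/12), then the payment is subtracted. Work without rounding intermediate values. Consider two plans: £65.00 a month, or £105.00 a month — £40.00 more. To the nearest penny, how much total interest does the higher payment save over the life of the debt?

£66.70

Monthly rate r = 14.5%/12 = 1.20833% = 0.0120833.
At £65.00/mo: n = ⌈−ln(1 − rB₀/P)/ln(1+r)⌉ = 22 payments (last £1.01); total interest = total paid − £1,200.00 = £166.01.
At £105.00/mo: 13 payments (last £39.31); total interest £99.31.
Interest saved = £166.01 − £99.31 = £66.70.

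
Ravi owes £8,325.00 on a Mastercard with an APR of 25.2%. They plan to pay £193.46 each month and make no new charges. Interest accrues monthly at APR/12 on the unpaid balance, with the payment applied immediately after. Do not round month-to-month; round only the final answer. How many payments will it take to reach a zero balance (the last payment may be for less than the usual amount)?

113 months

Monthly rate r = 25.2%/12 = 2.1% = 0.021.
Recurrence: B ← B·(1+r) − £193.46.
Month 1: interest £174.82; balance after payment £8,306.37.
Month 2: interest £174.43; balance after payment £8,287.34.
Closed form: n = −ln(1 − rB₀/P)/ln(1+r) = −ln(0.096325)/ln(1.021) ≈ 112.596, so the balance reaches zero during payment 113.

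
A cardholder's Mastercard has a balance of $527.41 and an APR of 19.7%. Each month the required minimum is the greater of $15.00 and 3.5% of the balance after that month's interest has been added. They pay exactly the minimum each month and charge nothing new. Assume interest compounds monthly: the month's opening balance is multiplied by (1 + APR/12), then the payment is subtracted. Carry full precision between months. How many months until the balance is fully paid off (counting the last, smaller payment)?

50 months

Monthly rate r = 19.7%/12 = 1.64167% = 0.0164167.
While 3.5% of the post-interest balance exceeds $15.00, each month B ← (B·(1+r))·(1 − 0.035), i.e. B shrinks by the factor (1+r)·0.965 = 0.98084.
This holds for months 1–12. Entering month 13 the balance is $418.16; 3.5% of the post-interest balance is now below $15.00, so the flat $15.00 minimum applies from here.
From month 13 a fixed $15.00 at rate r clears $418.16 in 38 more payments. Total: 12 + 38 = 50 months.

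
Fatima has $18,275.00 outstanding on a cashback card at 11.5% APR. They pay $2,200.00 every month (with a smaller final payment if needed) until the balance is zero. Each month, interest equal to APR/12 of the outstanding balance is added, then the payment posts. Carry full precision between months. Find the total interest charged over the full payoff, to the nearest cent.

$861.79

Monthly rate r = 11.5%/12 = 0.958333% = 0.00958333.
Payoff takes n = ⌈−ln(1 − rB₀/P)/ln(1+r)⌉ = ⌈8.698⌉ = 9 payments; the last is $1,536.79.
Total paid = 8·$2,200.00 + $1,536.79 = $19,136.79.
Total interest = total paid − principal = $19,136.79 − $18,275.00 = $861.79.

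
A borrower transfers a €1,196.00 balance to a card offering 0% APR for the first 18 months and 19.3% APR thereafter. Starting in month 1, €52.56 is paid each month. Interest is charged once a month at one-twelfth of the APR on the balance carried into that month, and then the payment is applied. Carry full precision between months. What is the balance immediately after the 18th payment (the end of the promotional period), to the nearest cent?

Promo months 1–18 at r₀ = 0%/12 = 0; months 19+ at r₁ = 19.3%/12 = 0.0160833.
After month 18 (no interest yet): B = €1,196.00 − 18·€52.56 = €249.92.

€249.92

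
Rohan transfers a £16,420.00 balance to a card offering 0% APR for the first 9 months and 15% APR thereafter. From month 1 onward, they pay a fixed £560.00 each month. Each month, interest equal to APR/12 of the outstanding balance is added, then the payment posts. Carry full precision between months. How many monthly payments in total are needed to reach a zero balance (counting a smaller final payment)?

Promo months 1–9 at r₀ = 0%/12 = 0; months 10+ at r₁ = 15%/12 = 0.0125.
After month 9 (no interest yet): B = £16,420.00 − 9·£560.00 = £11,380.00.
Then at r₁ with £560.00/mo: n₂ = −ln(1 − r₁·B/P)/ln(1+r₁) ≈ 23.59 → 24 more payments.

33 payments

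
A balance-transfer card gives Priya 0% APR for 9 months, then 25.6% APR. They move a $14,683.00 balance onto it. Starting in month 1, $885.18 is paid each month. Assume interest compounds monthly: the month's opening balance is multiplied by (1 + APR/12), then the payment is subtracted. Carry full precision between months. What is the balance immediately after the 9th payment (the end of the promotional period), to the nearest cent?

$6,716.38

Promo months 1–9 at r₀ = 0%/12 = 0; months 10+ at r₁ = 25.6%/12 = 0.0213333.
After month 9 (no interest yet): B = $14,683.00 − 9·$885.18 = $6,716.38.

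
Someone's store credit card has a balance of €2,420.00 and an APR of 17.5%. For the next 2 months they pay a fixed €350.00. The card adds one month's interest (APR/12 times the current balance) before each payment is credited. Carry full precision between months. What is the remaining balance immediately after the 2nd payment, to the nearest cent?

Monthly rate r = 17.5%/12 = 1.45833% = 0.0145833.
Each month: B ← B·(1+r) − €350.00.
Month 1: interest €35.29; balance after payment €2,105.29.
Month 2: interest €30.70; balance after payment €1,785.99.

€1,785.99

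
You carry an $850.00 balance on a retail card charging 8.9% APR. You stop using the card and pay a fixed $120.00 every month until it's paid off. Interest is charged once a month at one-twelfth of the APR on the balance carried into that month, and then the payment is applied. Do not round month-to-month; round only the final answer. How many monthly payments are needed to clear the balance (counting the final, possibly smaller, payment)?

Monthly rate r = 8.9%/12 = 0.741667% = 0.00741667.
Recurrence: B ← B·(1+r) − $120.00.
Month 1: interest $6.30; balance after payment $736.30.
Month 2: interest $5.46; balance after payment $621.77.
Closed form: n = −ln(1 − rB₀/P)/ln(1+r) = −ln(0.94747)/ln(1.00742) ≈ 7.303, so the balance reaches zero during payment 8.

8 payments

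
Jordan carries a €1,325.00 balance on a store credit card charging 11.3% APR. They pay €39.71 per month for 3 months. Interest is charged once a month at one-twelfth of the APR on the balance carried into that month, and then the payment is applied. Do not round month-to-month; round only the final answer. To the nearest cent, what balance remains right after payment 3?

Monthly rate r = 11.3%/12 = 0.941667% = 0.00941667.
Each month: B ← B·(1+r) − €39.71.
Month 1: interest €12.48; balance after payment €1,297.77.
Month 2: interest €12.22; balance after payment €1,270.28.
Month 3: interest €11.96; balance after payment €1,242.53.

€1,242.53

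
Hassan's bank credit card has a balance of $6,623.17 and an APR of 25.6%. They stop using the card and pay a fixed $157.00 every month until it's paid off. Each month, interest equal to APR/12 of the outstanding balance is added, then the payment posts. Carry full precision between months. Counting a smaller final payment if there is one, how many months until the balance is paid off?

110 months

Monthly rate r = 25.6%/12 = 2.13333% = 0.0213333.
Recurrence: B ← B·(1+r) − $157.00.
Month 1: interest $141.29; balance after payment $6,607.46.
Month 2: interest $140.96; balance after payment $6,591.42.
Closed form: n = −ln(1 − rB₀/P)/ln(1+r) = −ln(0.10004)/ln(1.02133) ≈ 109.064, so the balance reaches zero during payment 110.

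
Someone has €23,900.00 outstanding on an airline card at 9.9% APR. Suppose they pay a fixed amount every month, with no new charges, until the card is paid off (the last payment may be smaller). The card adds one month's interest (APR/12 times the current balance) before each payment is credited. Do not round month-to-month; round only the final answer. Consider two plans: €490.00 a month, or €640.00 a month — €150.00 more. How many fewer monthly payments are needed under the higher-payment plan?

Monthly rate r = 9.9%/12 = 0.825% = 0.00825.
At €490.00/mo: n = ⌈−ln(1 − rB₀/P)/ln(1+r)⌉ = 63 payments (last €324.21); total interest = total paid − €23,900.00 = €6,804.21.
At €640.00/mo: 45 payments (last €528.72); total interest €4,788.72.
Payments saved = 63 − 45 = 18.

18 fewer payments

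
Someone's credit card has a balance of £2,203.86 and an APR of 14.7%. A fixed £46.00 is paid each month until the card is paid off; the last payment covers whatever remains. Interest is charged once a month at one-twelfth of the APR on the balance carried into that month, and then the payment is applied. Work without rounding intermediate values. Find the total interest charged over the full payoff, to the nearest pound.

£1,136

Monthly rate r = 14.7%/12 = 1.225% = 0.01225.
Payoff takes n = ⌈−ln(1 − rB₀/P)/ln(1+r)⌉ = ⌈72.609⌉ = 73 payments; the last is £28.09.
Total paid = 72·£46.00 + £28.09 = £3,340.09.
Total interest = total paid − principal = £3,340.09 − £2,203.86 = £1,136.23.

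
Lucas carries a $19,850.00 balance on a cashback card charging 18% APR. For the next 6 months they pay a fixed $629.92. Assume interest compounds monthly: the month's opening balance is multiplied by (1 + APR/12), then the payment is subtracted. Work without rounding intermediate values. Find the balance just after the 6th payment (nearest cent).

Monthly rate r = 18%/12 = 1.5% = 0.015.
Each month: B ← B·(1+r) − $629.92.
Month 1: interest $297.75; balance after payment $19,517.83.
Month 2: interest $292.77; balance after payment $19,180.68.
Month 3: interest $287.71; balance after payment $18,838.47.
Month 4: interest $282.58; balance after payment $18,491.12.
Month 5: interest $277.37; balance after payment $18,138.57.
Month 6: interest $272.08; balance after payment $17,780.73.

$17,780.73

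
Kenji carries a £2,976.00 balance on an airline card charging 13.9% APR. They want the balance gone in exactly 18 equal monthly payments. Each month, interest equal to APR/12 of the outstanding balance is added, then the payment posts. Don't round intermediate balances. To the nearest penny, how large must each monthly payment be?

Monthly rate r = 13.9%/12 = 1.15833% = 0.0115833.
Level-payment amortization: P = B₀·r / (1 − (1+r)^(−n)) = 2976.00·0.0115833 / (1 − 1.01158^(−18)).
Denominator 1 − (1+r)^(−18) = 0.187225587.
P = 34.472 / 0.187225587 ≈ 184.12.

£184.12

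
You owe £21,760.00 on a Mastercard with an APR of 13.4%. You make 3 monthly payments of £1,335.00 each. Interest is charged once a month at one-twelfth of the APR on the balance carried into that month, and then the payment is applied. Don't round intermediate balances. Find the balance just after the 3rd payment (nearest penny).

Monthly rate r = 13.4%/12 = 1.11667% = 0.0111667.
Each month: B ← B·(1+r) − £1,335.00.
Month 1: interest £242.99; balance after payment £20,667.99.
Month 2: interest £230.79; balance after payment £19,563.78.
Month 3: interest £218.46; balance after payment £18,447.24.

£18,447.24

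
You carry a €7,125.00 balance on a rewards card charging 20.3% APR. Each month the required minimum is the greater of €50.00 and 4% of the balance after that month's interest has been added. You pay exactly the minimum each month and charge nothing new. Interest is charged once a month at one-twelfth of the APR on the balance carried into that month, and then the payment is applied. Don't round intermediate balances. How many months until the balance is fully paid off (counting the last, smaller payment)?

Monthly rate r = 20.3%/12 = 1.69167% = 0.0169167.
While 4% of the post-interest balance exceeds €50.00, each month B ← (B·(1+r))·(1 − 0.04), i.e. B shrinks by the factor (1+r)·0.96 = 0.97624.
This holds for months 1–74. Entering month 75 the balance is €1,202.19; 4% of the post-interest balance is now below €50.00, so the flat €50.00 minimum applies from here.
From month 75 a fixed €50.00 at rate r clears €1,202.19 in 32 more payments. Total: 74 + 32 = 106 months.

106 months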